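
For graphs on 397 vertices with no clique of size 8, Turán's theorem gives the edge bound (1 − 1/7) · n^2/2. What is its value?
Turán density bound = (6/7) · 397^2/2 = 472827/7 ≈ 67546.7143

Turán's theorem: ex(n, K_{r+1}) is achieved by the complete r-partite Turán graph T(n, r) with parts as balanced as possible, and is at most (1 − 1/r) · n^2/2. For r = 7, n = 397: the density bound is (6/7) · 157609/2 = 472827/7 ≈ 67546.7143. The integer-valued extremum is e(T(397, 7)) = 67546, which is strictly less than the density bound 472827/7 since 7 ∤ 397 (the parts of T(397, 7) cannot all be equal).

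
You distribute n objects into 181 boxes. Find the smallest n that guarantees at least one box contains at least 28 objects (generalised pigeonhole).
n = (28 − 1)·181 + 1 = 4888

By the generalised pigeonhole principle, to guarantee some box contains ≥ r objects we need more than (r − 1) · k objects total. Threshold: n = (r − 1) · k + 1. With r = 28 and k = 181: n = 27 · 181 + 1 = 4887 + 1 = 4888. For n = 4887 = 27 · 181, we can put exactly 27 objects in every box, avoiding 28 in any single one — so 4888 is tight.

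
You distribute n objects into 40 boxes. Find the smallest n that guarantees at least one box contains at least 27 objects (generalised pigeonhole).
n = (27 − 1)·40 + 1 = 1041

By the generalised pigeonhole principle, to guarantee some box contains ≥ r objects we need more than (r − 1) · k objects total. Threshold: n = (r − 1) · k + 1. With r = 27 and k = 40: n = 26 · 40 + 1 = 1040 + 1 = 1041. For n = 1040 = 26 · 40, we can put exactly 26 objects in every box, avoiding 27 in any single one — so 1041 is tight.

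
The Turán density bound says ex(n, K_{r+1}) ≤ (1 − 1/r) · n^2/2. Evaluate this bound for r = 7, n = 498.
Turán density bound = (6/7) · 498^2/2 = 744012/7 ≈ 106287.4286

Turán's theorem: ex(n, K_{r+1}) is achieved by the complete r-partite Turán graph T(n, r) with parts as balanced as possible, and is at most (1 − 1/r) · n^2/2. For r = 7, n = 498: the density bound is (6/7) · 248004/2 = 744012/7 ≈ 106287.4286. The integer-valued extremum is e(T(498, 7)) = 106287, which is strictly less than the density bound 744012/7 since 7 ∤ 498 (the parts of T(498, 7) cannot all be equal).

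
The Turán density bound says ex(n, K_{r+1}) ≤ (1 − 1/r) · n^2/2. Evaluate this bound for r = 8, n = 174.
Turán density bound = (7/8) · 174^2/2 = 52983/4 ≈ 13245.75

Turán's theorem: ex(n, K_{r+1}) is achieved by the complete r-partite Turán graph T(n, r) with parts as balanced as possible, and is at most (1 − 1/r) · n^2/2. For r = 8, n = 174: the density bound is (7/8) · 30276/2 = 52983/4 ≈ 13245.75. The integer-valued extremum is e(T(174, 8)) = 13245, which is strictly less than the density bound 52983/4 since 8 ∤ 174 (the parts of T(174, 8) cannot all be equal).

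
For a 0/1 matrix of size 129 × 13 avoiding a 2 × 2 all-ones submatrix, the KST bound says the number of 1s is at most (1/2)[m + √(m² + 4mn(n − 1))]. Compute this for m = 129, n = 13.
z(129, 13; 2, 2) ≤ (1/2)[129 + √(129² + 4·129·13·12)] = (1/2)[129 + √97137] = 220.334

Kővári–Sós–Turán: let r_1, ..., r_129 be the row sums and z = Σ r_i the total number of 1s. Each pair of columns can share at most one row with both entries 1 (else a 2×2 all-ones block appears), so Σ_i C(r_i, 2) ≤ C(13, 2) = 78. By convexity Σ_i C(r_i, 2) ≥ 129·C(z/129, 2) = z(z − 129)/(2·129), giving z² − 129z − 129·13·12 ≤ 0 and hence z ≤ (1/2)[129 + √(16641 + 4·20124)] = (1/2)[129 + √97137] ≈ (1/2)(129 + 311.6681) = 220.334.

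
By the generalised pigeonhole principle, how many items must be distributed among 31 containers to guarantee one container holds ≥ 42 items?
n = (42 − 1)·31 + 1 = 1272

By the generalised pigeonhole principle, to guarantee some box contains ≥ r objects we need more than (r − 1) · k objects total. Threshold: n = (r − 1) · k + 1. With r = 42 and k = 31: n = 41 · 31 + 1 = 1271 + 1 = 1272. For n = 1271 = 41 · 31, we can put exactly 41 objects in every box, avoiding 42 in any single one — so 1272 is tight.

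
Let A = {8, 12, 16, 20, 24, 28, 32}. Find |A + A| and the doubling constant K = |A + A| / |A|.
K = |A + A| / |A| = 13/7

Enumerate A + A = {a + b : a, b ∈ A}. With |A| = 7, there are |A|^2 = 49 ordered sum pairs; collecting distinct values, A + A = {16, 20, 24, 28, 32, 36, 40, 44, 48, 52, 56, 60, 64}, so |A + A| = 13. Thus K = 13/7. Here |A + A| = 2|A| − 1 = 13, the minimum possible — so K = 13/7 is minimal, which holds iff A is an arithmetic progression.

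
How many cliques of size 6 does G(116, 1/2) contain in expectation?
E[# K_6] = C(116, 6) · (1/2)^C(6, 2) = 2967205528 / 2^15 = 370900691/4096 ≈ 90551.926514

For each 6-subset S of vertices (there are C(116, 6) = 2967205528 such S), let X_S = 1 if S induces a K_6 (all C(6, 2) = 15 edges present). Then P(X_S = 1) = (1/2)^15 = 1/32768. By linearity of expectation, E[# K_6] = C(116, 6) · (1/2)^15 = 2967205528 / 32768 = 370900691/4096 ≈ 90551.926514.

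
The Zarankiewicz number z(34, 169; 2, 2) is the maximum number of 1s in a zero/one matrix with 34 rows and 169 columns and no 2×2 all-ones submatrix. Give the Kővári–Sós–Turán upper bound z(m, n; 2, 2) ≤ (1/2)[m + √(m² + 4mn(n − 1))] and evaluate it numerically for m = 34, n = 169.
z(34, 169; 2, 2) ≤ (1/2)[34 + √(34² + 4·34·169·168)] = (1/2)[34 + √3862468] = 999.6581

Kővári–Sós–Turán: let r_1, ..., r_34 be the row sums and z = Σ r_i the total number of 1s. Each pair of columns can share at most one row with both entries 1 (else a 2×2 all-ones block appears), so Σ_i C(r_i, 2) ≤ C(169, 2) = 14196. By convexity Σ_i C(r_i, 2) ≥ 34·C(z/34, 2) = z(z − 34)/(2·34), giving z² − 34z − 34·169·168 ≤ 0 and hence z ≤ (1/2)[34 + √(1156 + 4·965328)] = (1/2)[34 + √3862468] ≈ (1/2)(34 + 1965.3163) = 999.6581.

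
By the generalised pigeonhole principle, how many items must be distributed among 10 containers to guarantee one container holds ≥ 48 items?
n = (48 − 1)·10 + 1 = 471

By the generalised pigeonhole principle, to guarantee some box contains ≥ r objects we need more than (r − 1) · k objects total. Threshold: n = (r − 1) · k + 1. With r = 48 and k = 10: n = 47 · 10 + 1 = 470 + 1 = 471. For n = 470 = 47 · 10, we can put exactly 47 objects in every box, avoiding 48 in any single one — so 471 is tight.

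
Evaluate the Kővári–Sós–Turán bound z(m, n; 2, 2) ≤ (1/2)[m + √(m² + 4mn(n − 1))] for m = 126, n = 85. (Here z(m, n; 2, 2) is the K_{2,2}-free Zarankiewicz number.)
z(126, 85; 2, 2) ≤ (1/2)[126 + √(126² + 4·126·85·84)] = (1/2)[126 + √3614436] = 1013.5835

Kővári–Sós–Turán: let r_1, ..., r_126 be the row sums and z = Σ r_i the total number of 1s. Each pair of columns can share at most one row with both entries 1 (else a 2×2 all-ones block appears), so Σ_i C(r_i, 2) ≤ C(85, 2) = 3570. By convexity Σ_i C(r_i, 2) ≥ 126·C(z/126, 2) = z(z − 126)/(2·126), giving z² − 126z − 126·85·84 ≤ 0 and hence z ≤ (1/2)[126 + √(15876 + 4·899640)] = (1/2)[126 + √3614436] ≈ (1/2)(126 + 1901.167) = 1013.5835.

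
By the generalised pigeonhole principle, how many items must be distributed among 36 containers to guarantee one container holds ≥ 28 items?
n = (28 − 1)·36 + 1 = 973

By the generalised pigeonhole principle, to guarantee some box contains ≥ r objects we need more than (r − 1) · k objects total. Threshold: n = (r − 1) · k + 1. With r = 28 and k = 36: n = 27 · 36 + 1 = 972 + 1 = 973. For n = 972 = 27 · 36, we can put exactly 27 objects in every box, avoiding 28 in any single one — so 973 is tight.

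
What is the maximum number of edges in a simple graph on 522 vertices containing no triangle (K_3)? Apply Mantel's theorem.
ex(522, K_3) = ⌊522^2/4⌋ = 68121

Mantel (1907): a triangle-free graph on n vertices has at most ⌊n^2/4⌋ edges, with equality for the complete bipartite graph K_{⌊n/2⌋, ⌈n/2⌉}. For n = 522: ⌊522^2/4⌋ = ⌊272484/4⌋ = 68121. The extremal graph is K_{261, 261}, which has 261·261 = 68121 edges.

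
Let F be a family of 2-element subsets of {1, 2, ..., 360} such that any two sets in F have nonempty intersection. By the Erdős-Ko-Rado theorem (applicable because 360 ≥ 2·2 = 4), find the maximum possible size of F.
max |F| = C(359, 1) = 359

The Erdős-Ko-Rado theorem states: for n ≥ 2k, an intersecting family of k-subsets of an n-element set has size at most C(n − 1, k − 1), with equality for 'star' families {A ⊆ [n] : |A| = k, i ∈ A} (fix an element i). For n = 360, k = 2: C(359, 1) = 359.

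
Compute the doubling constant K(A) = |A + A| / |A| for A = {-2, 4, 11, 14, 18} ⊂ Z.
K = |A + A| / |A| = 14/5

Enumerate A + A = {a + b : a, b ∈ A}. With |A| = 5, there are |A|^2 = 25 ordered sum pairs; collecting distinct values, A + A = {-4, 2, 8, 9, 12, 15, 16, 18, 22, 25, 28, 29, 32, 36}, so |A + A| = 14. Thus K = 14/5. For comparison, the minimum possible |A + A| over all 5-element sets is 2·5 − 1 = 9 (so min K = 9/5), attained only by arithmetic progressions.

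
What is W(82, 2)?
W(82, 2) = 82 + 1 = 83

A 2-term AP is any pair of integers, so a monochromatic 2-AP exists iff some colour is used at least twice. With 82 colours, the colouring i ↦ i on {1, ..., 82} uses each colour once, avoiding any monochromatic pair, so W(82, 2) > 82. For {1, ..., 83}, pigeonhole forces two integers of the same colour, which form a monochromatic 2-AP. Hence W(82, 2) = 83.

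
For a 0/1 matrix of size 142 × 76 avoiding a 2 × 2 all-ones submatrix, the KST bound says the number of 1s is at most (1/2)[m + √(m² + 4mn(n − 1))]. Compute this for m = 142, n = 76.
z(142, 76; 2, 2) ≤ (1/2)[142 + √(142² + 4·142·76·75)] = (1/2)[142 + √3257764] = 973.4638

Kővári–Sós–Turán: let r_1, ..., r_142 be the row sums and z = Σ r_i the total number of 1s. Each pair of columns can share at most one row with both entries 1 (else a 2×2 all-ones block appears), so Σ_i C(r_i, 2) ≤ C(76, 2) = 2850. By convexity Σ_i C(r_i, 2) ≥ 142·C(z/142, 2) = z(z − 142)/(2·142), giving z² − 142z − 142·76·75 ≤ 0 and hence z ≤ (1/2)[142 + √(20164 + 4·809400)] = (1/2)[142 + √3257764] ≈ (1/2)(142 + 1804.9277) = 973.4638.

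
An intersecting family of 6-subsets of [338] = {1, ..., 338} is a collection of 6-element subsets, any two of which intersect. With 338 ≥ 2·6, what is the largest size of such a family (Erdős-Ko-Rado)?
max |F| = C(337, 5) = 35157941532

Erdős-Ko-Rado (1961): when n ≥ 2k, max |F| = C(n−1, k−1). The bound is attained by the star {A : i ∈ A} for any fixed i ∈ [n]. Here C(338−1, 6−1) = C(337, 5) = 35157941532.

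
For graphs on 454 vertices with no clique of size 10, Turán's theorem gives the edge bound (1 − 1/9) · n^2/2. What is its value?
Turán density bound = (8/9) · 454^2/2 = 824464/9 ≈ 91607.1111

Turán's theorem: ex(n, K_{r+1}) is achieved by the complete r-partite Turán graph T(n, r) with parts as balanced as possible, and is at most (1 − 1/r) · n^2/2. For r = 9, n = 454: the density bound is (8/9) · 206116/2 = 824464/9 ≈ 91607.1111. The integer-valued extremum is e(T(454, 9)) = 91606, which is strictly less than the density bound 824464/9 since 9 ∤ 454 (the parts of T(454, 9) cannot all be equal).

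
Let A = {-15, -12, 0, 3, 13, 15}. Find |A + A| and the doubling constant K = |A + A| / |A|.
K = |A + A| / |A| = 18/6 = 3

Enumerate A + A = {a + b : a, b ∈ A}. With |A| = 6, there are |A|^2 = 36 ordered sum pairs; collecting distinct values, A + A = {-30, -27, -24, -15, -12, -9, -2, 0, 1, 3, 6, 13, 15, 16, 18, 26, 28, 30}, so |A + A| = 18. Thus K = 18/6 = 3. For comparison, the minimum possible |A + A| over all 6-element sets is 2·6 − 1 = 11 (so min K = 11/6), attained only by arithmetic progressions.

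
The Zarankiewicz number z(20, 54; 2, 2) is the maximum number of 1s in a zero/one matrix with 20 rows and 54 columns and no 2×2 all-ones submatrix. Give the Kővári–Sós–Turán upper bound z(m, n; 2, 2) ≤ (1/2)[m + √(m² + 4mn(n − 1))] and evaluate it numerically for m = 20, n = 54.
z(20, 54; 2, 2) ≤ (1/2)[20 + √(20² + 4·20·54·53)] = (1/2)[20 + √229360] = 249.4577

Kővári–Sós–Turán: let r_1, ..., r_20 be the row sums and z = Σ r_i the total number of 1s. Each pair of columns can share at most one row with both entries 1 (else a 2×2 all-ones block appears), so Σ_i C(r_i, 2) ≤ C(54, 2) = 1431. By convexity Σ_i C(r_i, 2) ≥ 20·C(z/20, 2) = z(z − 20)/(2·20), giving z² − 20z − 20·54·53 ≤ 0 and hence z ≤ (1/2)[20 + √(400 + 4·57240)] = (1/2)[20 + √229360] ≈ (1/2)(20 + 478.9154) = 249.4577.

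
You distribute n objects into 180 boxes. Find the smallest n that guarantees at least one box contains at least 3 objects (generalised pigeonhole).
n = (3 − 1)·180 + 1 = 361

By the generalised pigeonhole principle, to guarantee some box contains ≥ r objects we need more than (r − 1) · k objects total. Threshold: n = (r − 1) · k + 1. With r = 3 and k = 180: n = 2 · 180 + 1 = 360 + 1 = 361. For n = 360 = 2 · 180, we can put exactly 2 objects in every box, avoiding 3 in any single one — so 361 is tight.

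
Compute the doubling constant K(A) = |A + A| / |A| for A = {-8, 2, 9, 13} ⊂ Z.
K = |A + A| / |A| = 10/4 = 5/2

Enumerate A + A = {a + b : a, b ∈ A}. With |A| = 4, there are |A|^2 = 16 ordered sum pairs; collecting distinct values, A + A = {-16, -6, 1, 4, 5, 11, 15, 18, 22, 26}, so |A + A| = 10. Thus K = 10/4 = 5/2. For comparison, the minimum possible |A + A| over all 4-element sets is 2·4 − 1 = 7 (so min K = 7/4), attained only by arithmetic progressions.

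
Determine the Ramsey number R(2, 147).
R(2, 147) = 147

R(2, k) = k for all k ≥ 2: in a 2-colouring of K_k, either some edge is red (a red K_2) or all edges are blue (a blue K_k). And K_{146} coloured all-blue has no blue K_147, so R(2, 147) > 146. Hence R(2, 147) = 147.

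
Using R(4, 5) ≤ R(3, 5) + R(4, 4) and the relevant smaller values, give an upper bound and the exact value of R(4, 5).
R(4, 5) ≤ R(3, 5) + R(4, 4) = 14 + 18 = 32; exact value R(4, 5) = 25.

The Erdős–Szekeres recurrence R(r, s) ≤ R(r−1, s) + R(r, s−1) applied to (r, s) = (4, 5) gives
  R(4, 5) ≤ R(3, 5) + R(4, 4) = 14 + 18 = 32.
(Recall R(2, k) = k and R is symmetric.) The recurrence is not tight here (it gives 32, but the exact value is R(4, 5) = 25); the tight upper bound requires a sharper argument than the simple recurrence, combined with a lower-bound construction on K_{24}.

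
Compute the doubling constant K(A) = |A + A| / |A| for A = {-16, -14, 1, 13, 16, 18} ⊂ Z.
K = |A + A| / |A| = 19/6

Enumerate A + A = {a + b : a, b ∈ A}. With |A| = 6, there are |A|^2 = 36 ordered sum pairs; collecting distinct values, A + A = {-32, -30, -28, -15, -13, -3, -1, 0, 2, 4, 14, 17, 19, 26, 29, 31, 32, 34, 36}, so |A + A| = 19. Thus K = 19/6. For comparison, the minimum possible |A + A| over all 6-element sets is 2·6 − 1 = 11 (so min K = 11/6), attained only by arithmetic progressions.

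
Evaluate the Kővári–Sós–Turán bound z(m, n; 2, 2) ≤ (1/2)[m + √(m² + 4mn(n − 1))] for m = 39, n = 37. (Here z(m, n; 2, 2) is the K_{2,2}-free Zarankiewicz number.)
z(39, 37; 2, 2) ≤ (1/2)[39 + √(39² + 4·39·37·36)] = (1/2)[39 + √209313] = 248.2537

Kővári–Sós–Turán: let r_1, ..., r_39 be the row sums and z = Σ r_i the total number of 1s. Each pair of columns can share at most one row with both entries 1 (else a 2×2 all-ones block appears), so Σ_i C(r_i, 2) ≤ C(37, 2) = 666. By convexity Σ_i C(r_i, 2) ≥ 39·C(z/39, 2) = z(z − 39)/(2·39), giving z² − 39z − 39·37·36 ≤ 0 and hence z ≤ (1/2)[39 + √(1521 + 4·51948)] = (1/2)[39 + √209313] ≈ (1/2)(39 + 457.5074) = 248.2537.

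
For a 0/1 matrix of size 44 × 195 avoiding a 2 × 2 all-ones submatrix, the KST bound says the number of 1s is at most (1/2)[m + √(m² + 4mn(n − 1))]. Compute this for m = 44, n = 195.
z(44, 195; 2, 2) ≤ (1/2)[44 + √(44² + 4·44·195·194)] = (1/2)[44 + √6660016] = 1312.3503

Kővári–Sós–Turán: let r_1, ..., r_44 be the row sums and z = Σ r_i the total number of 1s. Each pair of columns can share at most one row with both entries 1 (else a 2×2 all-ones block appears), so Σ_i C(r_i, 2) ≤ C(195, 2) = 18915. By convexity Σ_i C(r_i, 2) ≥ 44·C(z/44, 2) = z(z − 44)/(2·44), giving z² − 44z − 44·195·194 ≤ 0 and hence z ≤ (1/2)[44 + √(1936 + 4·1664520)] = (1/2)[44 + √6660016] ≈ (1/2)(44 + 2580.7007) = 1312.3503.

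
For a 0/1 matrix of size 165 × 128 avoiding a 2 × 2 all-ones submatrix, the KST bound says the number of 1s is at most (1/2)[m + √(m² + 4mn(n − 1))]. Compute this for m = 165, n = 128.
z(165, 128; 2, 2) ≤ (1/2)[165 + √(165² + 4·165·128·127)] = (1/2)[165 + √10756185] = 1722.3312

Kővári–Sós–Turán: let r_1, ..., r_165 be the row sums and z = Σ r_i the total number of 1s. Each pair of columns can share at most one row with both entries 1 (else a 2×2 all-ones block appears), so Σ_i C(r_i, 2) ≤ C(128, 2) = 8128. By convexity Σ_i C(r_i, 2) ≥ 165·C(z/165, 2) = z(z − 165)/(2·165), giving z² − 165z − 165·128·127 ≤ 0 and hence z ≤ (1/2)[165 + √(27225 + 4·2682240)] = (1/2)[165 + √10756185] ≈ (1/2)(165 + 3279.6623) = 1722.3312.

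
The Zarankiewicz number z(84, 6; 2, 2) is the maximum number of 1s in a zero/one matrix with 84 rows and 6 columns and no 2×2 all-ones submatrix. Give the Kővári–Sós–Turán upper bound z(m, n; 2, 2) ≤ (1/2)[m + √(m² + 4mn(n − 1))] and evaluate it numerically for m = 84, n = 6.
z(84, 6; 2, 2) ≤ (1/2)[84 + √(84² + 4·84·6·5)] = (1/2)[84 + √17136] = 107.4523

Kővári–Sós–Turán: let r_1, ..., r_84 be the row sums and z = Σ r_i the total number of 1s. Each pair of columns can share at most one row with both entries 1 (else a 2×2 all-ones block appears), so Σ_i C(r_i, 2) ≤ C(6, 2) = 15. By convexity Σ_i C(r_i, 2) ≥ 84·C(z/84, 2) = z(z − 84)/(2·84), giving z² − 84z − 84·6·5 ≤ 0 and hence z ≤ (1/2)[84 + √(7056 + 4·2520)] = (1/2)[84 + √17136] ≈ (1/2)(84 + 130.9045) = 107.4523.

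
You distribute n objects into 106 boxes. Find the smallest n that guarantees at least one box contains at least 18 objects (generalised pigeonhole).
n = (18 − 1)·106 + 1 = 1803

By the generalised pigeonhole principle, to guarantee some box contains ≥ r objects we need more than (r − 1) · k objects total. Threshold: n = (r − 1) · k + 1. With r = 18 and k = 106: n = 17 · 106 + 1 = 1802 + 1 = 1803. For n = 1802 = 17 · 106, we can put exactly 17 objects in every box, avoiding 18 in any single one — so 1803 is tight.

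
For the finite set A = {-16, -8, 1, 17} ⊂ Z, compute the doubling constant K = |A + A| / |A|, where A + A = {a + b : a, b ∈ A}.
K = |A + A| / |A| = 10/4 = 5/2

Enumerate A + A = {a + b : a, b ∈ A}. With |A| = 4, there are |A|^2 = 16 ordered sum pairs; collecting distinct values, A + A = {-32, -24, -16, -15, -7, 1, 2, 9, 18, 34}, so |A + A| = 10. Thus K = 10/4 = 5/2. For comparison, the minimum possible |A + A| over all 4-element sets is 2·4 − 1 = 7 (so min K = 7/4), attained only by arithmetic progressions.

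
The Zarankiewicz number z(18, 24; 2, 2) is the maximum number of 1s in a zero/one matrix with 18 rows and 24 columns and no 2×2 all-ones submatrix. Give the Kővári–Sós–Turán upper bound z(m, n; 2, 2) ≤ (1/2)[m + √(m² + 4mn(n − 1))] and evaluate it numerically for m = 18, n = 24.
z(18, 24; 2, 2) ≤ (1/2)[18 + √(18² + 4·18·24·23)] = (1/2)[18 + √40068] = 109.085

Kővári–Sós–Turán: let r_1, ..., r_18 be the row sums and z = Σ r_i the total number of 1s. Each pair of columns can share at most one row with both entries 1 (else a 2×2 all-ones block appears), so Σ_i C(r_i, 2) ≤ C(24, 2) = 276. By convexity Σ_i C(r_i, 2) ≥ 18·C(z/18, 2) = z(z − 18)/(2·18), giving z² − 18z − 18·24·23 ≤ 0 and hence z ≤ (1/2)[18 + √(324 + 4·9936)] = (1/2)[18 + √40068] ≈ (1/2)(18 + 200.1699) = 109.085.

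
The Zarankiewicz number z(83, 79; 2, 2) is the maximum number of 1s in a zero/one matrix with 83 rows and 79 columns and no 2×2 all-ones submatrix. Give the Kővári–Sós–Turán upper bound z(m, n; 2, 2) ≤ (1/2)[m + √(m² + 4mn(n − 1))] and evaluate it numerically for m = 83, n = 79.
z(83, 79; 2, 2) ≤ (1/2)[83 + √(83² + 4·83·79·78)] = (1/2)[83 + √2052673] = 757.8576

Kővári–Sós–Turán: let r_1, ..., r_83 be the row sums and z = Σ r_i the total number of 1s. Each pair of columns can share at most one row with both entries 1 (else a 2×2 all-ones block appears), so Σ_i C(r_i, 2) ≤ C(79, 2) = 3081. By convexity Σ_i C(r_i, 2) ≥ 83·C(z/83, 2) = z(z − 83)/(2·83), giving z² − 83z − 83·79·78 ≤ 0 and hence z ≤ (1/2)[83 + √(6889 + 4·511446)] = (1/2)[83 + √2052673] ≈ (1/2)(83 + 1432.7153) = 757.8576.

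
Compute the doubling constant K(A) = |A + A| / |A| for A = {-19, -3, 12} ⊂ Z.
K = |A + A| / |A| = 6/3 = 2

Enumerate A + A = {a + b : a, b ∈ A}. With |A| = 3, there are |A|^2 = 9 ordered sum pairs; collecting distinct values, A + A = {-38, -22, -7, -6, 9, 24}, so |A + A| = 6. Thus K = 6/3 = 2. For comparison, the minimum possible |A + A| over all 3-element sets is 2·3 − 1 = 5 (so min K = 5/3), attained only by arithmetic progressions.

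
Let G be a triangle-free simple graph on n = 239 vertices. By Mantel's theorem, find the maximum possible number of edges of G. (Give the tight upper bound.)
ex(239, K_3) = ⌊239^2/4⌋ = 14280

Mantel (1907): a triangle-free graph on n vertices has at most ⌊n^2/4⌋ edges, with equality for the complete bipartite graph K_{⌊n/2⌋, ⌈n/2⌉}. For n = 239: ⌊239^2/4⌋ = ⌊57121/4⌋ = 14280. The extremal graph is K_{119, 120}, which has 119·120 = 14280 edges.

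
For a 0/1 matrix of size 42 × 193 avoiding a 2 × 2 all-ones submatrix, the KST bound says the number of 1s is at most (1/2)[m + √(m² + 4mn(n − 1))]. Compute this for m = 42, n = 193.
z(42, 193; 2, 2) ≤ (1/2)[42 + √(42² + 4·42·193·192)] = (1/2)[42 + √6227172] = 1268.7151

Kővári–Sós–Turán: let r_1, ..., r_42 be the row sums and z = Σ r_i the total number of 1s. Each pair of columns can share at most one row with both entries 1 (else a 2×2 all-ones block appears), so Σ_i C(r_i, 2) ≤ C(193, 2) = 18528. By convexity Σ_i C(r_i, 2) ≥ 42·C(z/42, 2) = z(z − 42)/(2·42), giving z² − 42z − 42·193·192 ≤ 0 and hence z ≤ (1/2)[42 + √(1764 + 4·1556352)] = (1/2)[42 + √6227172] ≈ (1/2)(42 + 2495.4302) = 1268.7151.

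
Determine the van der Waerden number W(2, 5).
W(2, 5) = 178

This is a classical value, W(2, 5) = 178, established by combining an explicit 2-colouring of {1, ..., 177} with no monochromatic 5-AP (giving the lower bound W(2, 5) > 177) and a finite case analysis / exhaustive computer search showing every 2-colouring of {1, ..., 178} has such an AP.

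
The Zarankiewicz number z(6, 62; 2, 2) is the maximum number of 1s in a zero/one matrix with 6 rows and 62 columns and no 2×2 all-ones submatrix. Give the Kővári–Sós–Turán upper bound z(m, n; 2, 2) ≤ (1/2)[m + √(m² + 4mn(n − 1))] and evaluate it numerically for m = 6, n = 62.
z(6, 62; 2, 2) ≤ (1/2)[6 + √(6² + 4·6·62·61)] = (1/2)[6 + √90804] = 153.6685

Kővári–Sós–Turán: let r_1, ..., r_6 be the row sums and z = Σ r_i the total number of 1s. Each pair of columns can share at most one row with both entries 1 (else a 2×2 all-ones block appears), so Σ_i C(r_i, 2) ≤ C(62, 2) = 1891. By convexity Σ_i C(r_i, 2) ≥ 6·C(z/6, 2) = z(z − 6)/(2·6), giving z² − 6z − 6·62·61 ≤ 0 and hence z ≤ (1/2)[6 + √(36 + 4·22692)] = (1/2)[6 + √90804] ≈ (1/2)(6 + 301.337) = 153.6685.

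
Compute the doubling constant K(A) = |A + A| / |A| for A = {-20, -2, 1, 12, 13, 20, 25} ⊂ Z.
K = |A + A| / |A| = 27/7

Enumerate A + A = {a + b : a, b ∈ A}. With |A| = 7, there are |A|^2 = 49 ordered sum pairs; collecting distinct values, A + A = {-40, -22, -19, -8, -7, -4, -1, 0, 2, 5, 10, 11, 13, 14, 18, 21, 23, 24, 25, 26, 32, 33, 37, 38, 40, 45, 50}, so |A + A| = 27. Thus K = 27/7. For comparison, the minimum possible |A + A| over all 7-element sets is 2·7 − 1 = 13 (so min K = 13/7), attained only by arithmetic progressions.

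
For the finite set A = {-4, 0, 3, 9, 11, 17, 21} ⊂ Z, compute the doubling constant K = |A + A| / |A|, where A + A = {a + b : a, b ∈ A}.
K = |A + A| / |A| = 26/7

Enumerate A + A = {a + b : a, b ∈ A}. With |A| = 7, there are |A|^2 = 49 ordered sum pairs; collecting distinct values, A + A = {-8, -4, -1, 0, 3, 5, 6, 7, 9, 11, 12, 13, 14, 17, 18, 20, 21, 22, 24, 26, 28, 30, 32, 34, 38, 42}, so |A + A| = 26. Thus K = 26/7. For comparison, the minimum possible |A + A| over all 7-element sets is 2·7 − 1 = 13 (so min K = 13/7), attained only by arithmetic progressions.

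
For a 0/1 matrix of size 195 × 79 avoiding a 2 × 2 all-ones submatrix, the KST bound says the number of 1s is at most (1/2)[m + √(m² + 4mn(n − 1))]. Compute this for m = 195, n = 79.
z(195, 79; 2, 2) ≤ (1/2)[195 + √(195² + 4·195·79·78)] = (1/2)[195 + √4844385] = 1197.9982

Kővári–Sós–Turán: let r_1, ..., r_195 be the row sums and z = Σ r_i the total number of 1s. Each pair of columns can share at most one row with both entries 1 (else a 2×2 all-ones block appears), so Σ_i C(r_i, 2) ≤ C(79, 2) = 3081. By convexity Σ_i C(r_i, 2) ≥ 195·C(z/195, 2) = z(z − 195)/(2·195), giving z² − 195z − 195·79·78 ≤ 0 and hence z ≤ (1/2)[195 + √(38025 + 4·1201590)] = (1/2)[195 + √4844385] ≈ (1/2)(195 + 2200.9964) = 1197.9982.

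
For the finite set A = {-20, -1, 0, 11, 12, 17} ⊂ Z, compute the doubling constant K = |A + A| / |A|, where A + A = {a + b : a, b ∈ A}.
K = |A + A| / |A| = 20/6 = 10/3

Enumerate A + A = {a + b : a, b ∈ A}. With |A| = 6, there are |A|^2 = 36 ordered sum pairs; collecting distinct values, A + A = {-40, -21, -20, -9, -8, -3, -2, -1, 0, 10, 11, 12, 16, 17, 22, 23, 24, 28, 29, 34}, so |A + A| = 20. Thus K = 20/6 = 10/3. For comparison, the minimum possible |A + A| over all 6-element sets is 2·6 − 1 = 11 (so min K = 11/6), attained only by arithmetic progressions.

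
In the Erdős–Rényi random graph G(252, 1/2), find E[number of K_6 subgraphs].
E[# K_6] = C(252, 6) · (1/2)^C(6, 2) = 334988390100 / 2^15 = 83747097525/8192 ≈ 10223034.365845

For each 6-subset S of vertices (there are C(252, 6) = 334988390100 such S), let X_S = 1 if S induces a K_6 (all C(6, 2) = 15 edges present). Then P(X_S = 1) = (1/2)^15 = 1/32768. By linearity of expectation, E[# K_6] = C(252, 6) · (1/2)^15 = 334988390100 / 32768 = 83747097525/8192 ≈ 10223034.365845.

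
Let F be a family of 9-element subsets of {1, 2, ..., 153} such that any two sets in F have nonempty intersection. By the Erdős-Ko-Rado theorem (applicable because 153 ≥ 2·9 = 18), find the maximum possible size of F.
max |F| = C(152, 8) = 5859727868575

Erdős-Ko-Rado (1961): when n ≥ 2k, max |F| = C(n−1, k−1). The bound is attained by the star {A : i ∈ A} for any fixed i ∈ [n]. Here C(153−1, 9−1) = C(152, 8) = 5859727868575.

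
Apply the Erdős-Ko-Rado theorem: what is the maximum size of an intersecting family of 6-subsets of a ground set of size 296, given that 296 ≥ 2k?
max |F| = C(295, 5) = 17994159309

The Erdős-Ko-Rado theorem states: for n ≥ 2k, an intersecting family of k-subsets of an n-element set has size at most C(n − 1, k − 1), with equality for 'star' families {A ⊆ [n] : |A| = k, i ∈ A} (fix an element i). For n = 296, k = 6: C(295, 5) = 17994159309.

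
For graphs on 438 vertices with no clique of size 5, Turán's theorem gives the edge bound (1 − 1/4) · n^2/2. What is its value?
Turán density bound = (3/4) · 438^2/2 = 143883/2 ≈ 71941.5

Turán's theorem: ex(n, K_{r+1}) is achieved by the complete r-partite Turán graph T(n, r) with parts as balanced as possible, and is at most (1 − 1/r) · n^2/2. For r = 4, n = 438: the density bound is (3/4) · 191844/2 = 143883/2 ≈ 71941.5. The integer-valued extremum is e(T(438, 4)) = 71941, which is strictly less than the density bound 143883/2 since 4 ∤ 438 (the parts of T(438, 4) cannot all be equal).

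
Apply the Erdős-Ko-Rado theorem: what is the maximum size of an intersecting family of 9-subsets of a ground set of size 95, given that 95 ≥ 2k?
max |F| = C(94, 8) = 111315063717

Erdős-Ko-Rado (1961): when n ≥ 2k, max |F| = C(n−1, k−1). The bound is attained by the star {A : i ∈ A} for any fixed i ∈ [n]. Here C(95−1, 9−1) = C(94, 8) = 111315063717.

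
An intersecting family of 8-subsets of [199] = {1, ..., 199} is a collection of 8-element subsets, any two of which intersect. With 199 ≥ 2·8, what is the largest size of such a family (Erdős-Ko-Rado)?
max |F| = C(198, 7) = 2126433621312

The Erdős-Ko-Rado theorem states: for n ≥ 2k, an intersecting family of k-subsets of an n-element set has size at most C(n − 1, k − 1), with equality for 'star' families {A ⊆ [n] : |A| = k, i ∈ A} (fix an element i). For n = 199, k = 8: C(198, 7) = 2126433621312.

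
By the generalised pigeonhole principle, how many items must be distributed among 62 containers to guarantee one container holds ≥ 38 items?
n = (38 − 1)·62 + 1 = 2295

By the generalised pigeonhole principle, to guarantee some box contains ≥ r objects we need more than (r − 1) · k objects total. Threshold: n = (r − 1) · k + 1. With r = 38 and k = 62: n = 37 · 62 + 1 = 2294 + 1 = 2295. For n = 2294 = 37 · 62, we can put exactly 37 objects in every box, avoiding 38 in any single one — so 2295 is tight.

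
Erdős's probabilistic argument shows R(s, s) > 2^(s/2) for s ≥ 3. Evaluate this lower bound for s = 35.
2^(35/2) = 185363.8; so R(35, 35) > 185363.8

Colour each edge of K_n uniformly at random with red/blue. The expected number of monochromatic K_35 is C(n, 35) · 2 · 2^(−C(35,2)). If C(n, 35) · 2^(1 − C(35,2)) < 1, then with positive probability no monochromatic K_35 exists, so R(35, 35) > n. The standard estimate C(n, 35) ≤ n^35/35! shows this inequality holds whenever n ≤ 2^(35/2) (since 35! · 2^(C(35,2) − 1) > 2^(35^2/2) ≥ n^35). Hence R(35, 35) > 2^(35/2) = 185363.8.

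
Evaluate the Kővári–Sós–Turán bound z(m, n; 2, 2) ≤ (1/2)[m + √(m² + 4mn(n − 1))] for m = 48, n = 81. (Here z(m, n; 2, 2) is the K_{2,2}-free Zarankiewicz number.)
z(48, 81; 2, 2) ≤ (1/2)[48 + √(48² + 4·48·81·80)] = (1/2)[48 + √1246464] = 582.2258

Kővári–Sós–Turán: let r_1, ..., r_48 be the row sums and z = Σ r_i the total number of 1s. Each pair of columns can share at most one row with both entries 1 (else a 2×2 all-ones block appears), so Σ_i C(r_i, 2) ≤ C(81, 2) = 3240. By convexity Σ_i C(r_i, 2) ≥ 48·C(z/48, 2) = z(z − 48)/(2·48), giving z² − 48z − 48·81·80 ≤ 0 and hence z ≤ (1/2)[48 + √(2304 + 4·311040)] = (1/2)[48 + √1246464] ≈ (1/2)(48 + 1116.4515) = 582.2258.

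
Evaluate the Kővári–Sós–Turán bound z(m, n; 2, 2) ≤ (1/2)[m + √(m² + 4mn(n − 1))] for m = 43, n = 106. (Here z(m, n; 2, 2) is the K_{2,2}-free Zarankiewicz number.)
z(43, 106; 2, 2) ≤ (1/2)[43 + √(43² + 4·43·106·105)] = (1/2)[43 + √1916209] = 713.636

Kővári–Sós–Turán: let r_1, ..., r_43 be the row sums and z = Σ r_i the total number of 1s. Each pair of columns can share at most one row with both entries 1 (else a 2×2 all-ones block appears), so Σ_i C(r_i, 2) ≤ C(106, 2) = 5565. By convexity Σ_i C(r_i, 2) ≥ 43·C(z/43, 2) = z(z − 43)/(2·43), giving z² − 43z − 43·106·105 ≤ 0 and hence z ≤ (1/2)[43 + √(1849 + 4·478590)] = (1/2)[43 + √1916209] ≈ (1/2)(43 + 1384.272) = 713.636.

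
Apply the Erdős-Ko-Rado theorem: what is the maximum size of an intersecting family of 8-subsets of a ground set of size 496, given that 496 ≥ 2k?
max |F| = C(495, 7) = 1384522649304795

Erdős-Ko-Rado (1961): when n ≥ 2k, max |F| = C(n−1, k−1). The bound is attained by the star {A : i ∈ A} for any fixed i ∈ [n]. Here C(496−1, 8−1) = C(495, 7) = 1384522649304795.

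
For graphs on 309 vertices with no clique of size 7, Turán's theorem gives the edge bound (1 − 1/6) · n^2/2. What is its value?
Turán density bound = (5/6) · 309^2/2 = 159135/4 ≈ 39783.75

Turán's theorem: ex(n, K_{r+1}) is achieved by the complete r-partite Turán graph T(n, r) with parts as balanced as possible, and is at most (1 − 1/r) · n^2/2. For r = 6, n = 309: the density bound is (5/6) · 95481/2 = 159135/4 ≈ 39783.75. The integer-valued extremum is e(T(309, 6)) = 39783, which is strictly less than the density bound 159135/4 since 6 ∤ 309 (the parts of T(309, 6) cannot all be equal).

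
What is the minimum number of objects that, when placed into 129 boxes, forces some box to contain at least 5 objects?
n = (5 − 1)·129 + 1 = 517

By the generalised pigeonhole principle, to guarantee some box contains ≥ r objects we need more than (r − 1) · k objects total. Threshold: n = (r − 1) · k + 1. With r = 5 and k = 129: n = 4 · 129 + 1 = 516 + 1 = 517. For n = 516 = 4 · 129, we can put exactly 4 objects in every box, avoiding 5 in any single one — so 517 is tight.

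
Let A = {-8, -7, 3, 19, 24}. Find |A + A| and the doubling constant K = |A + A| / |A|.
K = |A + A| / |A| = 15/5 = 3

Enumerate A + A = {a + b : a, b ∈ A}. With |A| = 5, there are |A|^2 = 25 ordered sum pairs; collecting distinct values, A + A = {-16, -15, -14, -5, -4, 6, 11, 12, 16, 17, 22, 27, 38, 43, 48}, so |A + A| = 15. Thus K = 15/5 = 3. For comparison, the minimum possible |A + A| over all 5-element sets is 2·5 − 1 = 9 (so min K = 9/5), attained only by arithmetic progressions.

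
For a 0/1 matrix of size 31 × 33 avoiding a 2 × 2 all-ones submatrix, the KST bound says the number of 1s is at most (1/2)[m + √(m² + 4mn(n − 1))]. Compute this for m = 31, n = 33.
z(31, 33; 2, 2) ≤ (1/2)[31 + √(31² + 4·31·33·32)] = (1/2)[31 + √131905] = 197.0936

Kővári–Sós–Turán: let r_1, ..., r_31 be the row sums and z = Σ r_i the total number of 1s. Each pair of columns can share at most one row with both entries 1 (else a 2×2 all-ones block appears), so Σ_i C(r_i, 2) ≤ C(33, 2) = 528. By convexity Σ_i C(r_i, 2) ≥ 31·C(z/31, 2) = z(z − 31)/(2·31), giving z² − 31z − 31·33·32 ≤ 0 and hence z ≤ (1/2)[31 + √(961 + 4·32736)] = (1/2)[31 + √131905] ≈ (1/2)(31 + 363.1873) = 197.0936.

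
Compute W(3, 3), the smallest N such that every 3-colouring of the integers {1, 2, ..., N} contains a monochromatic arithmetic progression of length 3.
W(3, 3) = 27

This is a classical value, W(3, 3) = 27, established by combining an explicit 3-colouring of {1, ..., 26} with no monochromatic 3-AP (giving the lower bound W(3, 3) > 26) and a finite case analysis / exhaustive computer search showing every 3-colouring of {1, ..., 27} has such an AP.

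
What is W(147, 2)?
W(147, 2) = 147 + 1 = 148

A 2-term AP is any pair of integers, so a monochromatic 2-AP exists iff some colour is used at least twice. With 147 colours, the colouring i ↦ i on {1, ..., 147} uses each colour once, avoiding any monochromatic pair, so W(147, 2) > 147. For {1, ..., 148}, pigeonhole forces two integers of the same colour, which form a monochromatic 2-AP. Hence W(147, 2) = 148.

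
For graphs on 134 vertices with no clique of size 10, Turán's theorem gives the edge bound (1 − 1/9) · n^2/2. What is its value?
Turán density bound = (8/9) · 134^2/2 = 71824/9 ≈ 7980.4444

Turán's theorem: ex(n, K_{r+1}) is achieved by the complete r-partite Turán graph T(n, r) with parts as balanced as possible, and is at most (1 − 1/r) · n^2/2. For r = 9, n = 134: the density bound is (8/9) · 17956/2 = 71824/9 ≈ 7980.4444. The integer-valued extremum is e(T(134, 9)) = 7980, which is strictly less than the density bound 71824/9 since 9 ∤ 134 (the parts of T(134, 9) cannot all be equal).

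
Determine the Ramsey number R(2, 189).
R(2, 189) = 189

R(2, k) = k for all k ≥ 2: in a 2-colouring of K_k, either some edge is red (a red K_2) or all edges are blue (a blue K_k). And K_{188} coloured all-blue has no blue K_189, so R(2, 189) > 188. Hence R(2, 189) = 189.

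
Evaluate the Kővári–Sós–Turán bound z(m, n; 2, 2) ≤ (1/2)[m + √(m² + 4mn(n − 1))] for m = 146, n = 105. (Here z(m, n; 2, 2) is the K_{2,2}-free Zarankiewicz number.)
z(146, 105; 2, 2) ≤ (1/2)[146 + √(146² + 4·146·105·104)] = (1/2)[146 + √6398596] = 1337.7723

Kővári–Sós–Turán: let r_1, ..., r_146 be the row sums and z = Σ r_i the total number of 1s. Each pair of columns can share at most one row with both entries 1 (else a 2×2 all-ones block appears), so Σ_i C(r_i, 2) ≤ C(105, 2) = 5460. By convexity Σ_i C(r_i, 2) ≥ 146·C(z/146, 2) = z(z − 146)/(2·146), giving z² − 146z − 146·105·104 ≤ 0 and hence z ≤ (1/2)[146 + √(21316 + 4·1594320)] = (1/2)[146 + √6398596] ≈ (1/2)(146 + 2529.5446) = 1337.7723.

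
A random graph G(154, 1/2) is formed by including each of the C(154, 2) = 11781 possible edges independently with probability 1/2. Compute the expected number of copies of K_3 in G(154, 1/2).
E[# K_3] = C(154, 3) · (1/2)^C(3, 2) = 596904 / 2^3 = 74613

For each 3-subset S of vertices (there are C(154, 3) = 596904 such S), let X_S = 1 if S induces a K_3 (all C(3, 2) = 3 edges present). Then P(X_S = 1) = (1/2)^3 = 1/8. By linearity of expectation, E[# K_3] = C(154, 3) · (1/2)^3 = 596904 / 8 = 74613.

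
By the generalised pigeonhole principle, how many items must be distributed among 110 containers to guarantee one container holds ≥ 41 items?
n = (41 − 1)·110 + 1 = 4401

By the generalised pigeonhole principle, to guarantee some box contains ≥ r objects we need more than (r − 1) · k objects total. Threshold: n = (r − 1) · k + 1. With r = 41 and k = 110: n = 40 · 110 + 1 = 4400 + 1 = 4401. For n = 4400 = 40 · 110, we can put exactly 40 objects in every box, avoiding 41 in any single one — so 4401 is tight.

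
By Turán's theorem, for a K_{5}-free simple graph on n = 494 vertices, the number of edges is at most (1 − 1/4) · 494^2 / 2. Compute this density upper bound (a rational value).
Turán density bound = (3/4) · 494^2/2 = 183027/2 ≈ 91513.5

Turán's theorem: ex(n, K_{r+1}) is achieved by the complete r-partite Turán graph T(n, r) with parts as balanced as possible, and is at most (1 − 1/r) · n^2/2. For r = 4, n = 494: the density bound is (3/4) · 244036/2 = 183027/2 ≈ 91513.5. The integer-valued extremum is e(T(494, 4)) = 91513, which is strictly less than the density bound 183027/2 since 4 ∤ 494 (the parts of T(494, 4) cannot all be equal).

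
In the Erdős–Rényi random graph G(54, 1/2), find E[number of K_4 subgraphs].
E[# K_4] = C(54, 4) · (1/2)^C(4, 2) = 316251 / 2^6 = 4941.421875

For each 4-subset S of vertices (there are C(54, 4) = 316251 such S), let X_S = 1 if S induces a K_4 (all C(4, 2) = 6 edges present). Then P(X_S = 1) = (1/2)^6 = 1/64. By linearity of expectation, E[# K_4] = C(54, 4) · (1/2)^6 = 316251 / 64 = 4941.421875.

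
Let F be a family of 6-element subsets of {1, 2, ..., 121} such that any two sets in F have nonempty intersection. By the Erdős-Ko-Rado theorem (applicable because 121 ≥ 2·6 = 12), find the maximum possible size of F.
max |F| = C(120, 5) = 190578024

The Erdős-Ko-Rado theorem states: for n ≥ 2k, an intersecting family of k-subsets of an n-element set has size at most C(n − 1, k − 1), with equality for 'star' families {A ⊆ [n] : |A| = k, i ∈ A} (fix an element i). For n = 121, k = 6: C(120, 5) = 190578024.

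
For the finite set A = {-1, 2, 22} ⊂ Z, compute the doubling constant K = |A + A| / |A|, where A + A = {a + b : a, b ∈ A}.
K = |A + A| / |A| = 6/3 = 2

Enumerate A + A = {a + b : a, b ∈ A}. With |A| = 3, there are |A|^2 = 9 ordered sum pairs; collecting distinct values, A + A = {-2, 1, 4, 21, 24, 44}, so |A + A| = 6. Thus K = 6/3 = 2. For comparison, the minimum possible |A + A| over all 3-element sets is 2·3 − 1 = 5 (so min K = 5/3), attained only by arithmetic progressions.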